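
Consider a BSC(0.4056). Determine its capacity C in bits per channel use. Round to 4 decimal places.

Binary symmetric channel: C = 1 − h₂(ε) where h₂ is the binary entropy function.
h₂(0.4056) = −0.4056·log₂0.4056 − 0.5944·log₂0.5944 = 0.9741.
C = 1 − 0.9741 = 0.0259 bits per channel use.

0.0259 bits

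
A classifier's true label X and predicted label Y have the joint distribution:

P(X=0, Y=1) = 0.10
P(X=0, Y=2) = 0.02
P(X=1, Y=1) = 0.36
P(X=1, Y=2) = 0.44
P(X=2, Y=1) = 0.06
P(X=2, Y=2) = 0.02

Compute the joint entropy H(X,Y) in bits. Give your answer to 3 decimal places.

H(X,Y) = −Σ p(x,y)·log₂ p(x,y) over all 6 cells.
  cell (0,1): −0.10·log₂0.10 = 0.3322
  cell (0,2): −0.02·log₂0.02 = 0.1129
  cell (1,1): −0.36·log₂0.36 = 0.5306
  cell (1,2): −0.44·log₂0.44 = 0.5211
  cell (2,1): −0.06·log₂0.06 = 0.2435
  cell (2,2): −0.02·log₂0.02 = 0.1129
Sum = 1.853 bits.

1.853 bits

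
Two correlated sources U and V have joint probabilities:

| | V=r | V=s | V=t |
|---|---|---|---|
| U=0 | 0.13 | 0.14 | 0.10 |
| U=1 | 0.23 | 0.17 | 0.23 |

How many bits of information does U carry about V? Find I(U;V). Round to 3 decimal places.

Marginals: p(U) = (0.3700, 0.6300), p(V) = (0.3600, 0.3100, 0.3300).
I(U;V) = H(U) + H(V) − H(U,V).
H(U) = 0.9507, H(V) = 1.5822, H(U,V) = 2.5219.
I(U;V) = 0.9507 + 1.5822 − 2.5219 = 0.011 bits.

0.011 bits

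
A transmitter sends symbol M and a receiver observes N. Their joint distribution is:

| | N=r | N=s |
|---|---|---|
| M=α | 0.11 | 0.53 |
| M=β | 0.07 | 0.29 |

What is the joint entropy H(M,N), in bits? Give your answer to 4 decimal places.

H(M,N) = −Σ p(x,y)·log₂ p(x,y) over all 4 cells.
  cell (α,r): −0.11·log₂0.11 = 0.35029
  cell (α,s): −0.53·log₂0.53 = 0.48545
  cell (β,r): −0.07·log₂0.07 = 0.26856
  cell (β,s): −0.29·log₂0.29 = 0.51790
Sum = 1.6222 bits.

1.6222 bits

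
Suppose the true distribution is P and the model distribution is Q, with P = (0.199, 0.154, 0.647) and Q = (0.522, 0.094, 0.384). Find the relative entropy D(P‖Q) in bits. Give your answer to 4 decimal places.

0.3198 bits

D(P‖Q) = Σ p·log₂(p/q).
  0.199·log₂(0.199/0.522) = -0.27686
  0.154·log₂(0.154/0.094) = 0.10968
  0.647·log₂(0.647/0.384) = 0.48697
D(P‖Q) = 0.3198 bits.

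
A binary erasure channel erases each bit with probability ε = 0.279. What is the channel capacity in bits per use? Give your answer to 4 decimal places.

0.7210 bits

Binary erasure channel: capacity C = 1 − ε.
C = 1 − 0.279 = 0.7210 bits per channel use.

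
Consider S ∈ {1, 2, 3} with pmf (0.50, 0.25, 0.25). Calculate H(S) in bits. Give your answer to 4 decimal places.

H(S) = −Σ p·log₂ p.
  −(0.50)·log₂(0.50) = 0.50000
  −(0.25)·log₂(0.25) = 0.50000
  −(0.25)·log₂(0.25) = 0.50000
Sum: 0.50000 + 0.50000 + 0.50000 = 1.5000 bits.

1.5000 bits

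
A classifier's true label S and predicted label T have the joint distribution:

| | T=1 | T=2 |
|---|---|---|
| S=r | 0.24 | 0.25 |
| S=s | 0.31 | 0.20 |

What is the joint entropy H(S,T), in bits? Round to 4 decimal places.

H(S,T) = −Σ p(x,y)·log₂ p(x,y) over all 4 cells.
  cell (r,1): −0.24·log₂0.24 = 0.49413
  cell (r,2): −0.25·log₂0.25 = 0.50000
  cell (s,1): −0.31·log₂0.31 = 0.52379
  cell (s,2): −0.20·log₂0.20 = 0.46439
Sum = 1.9823 bits.

1.9823 bits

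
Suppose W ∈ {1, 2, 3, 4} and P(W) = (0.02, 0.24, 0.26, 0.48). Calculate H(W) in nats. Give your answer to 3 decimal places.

H(W) = −Σ p·ln p.
  −(0.02)·ln(0.02) = 0.0782
  −(0.24)·ln(0.24) = 0.3425
  −(0.26)·ln(0.26) = 0.3502
  −(0.48)·ln(0.48) = 0.3523
Sum: 0.0782 + 0.3425 + 0.3502 + 0.3523 = 1.123 nats.

1.123 nats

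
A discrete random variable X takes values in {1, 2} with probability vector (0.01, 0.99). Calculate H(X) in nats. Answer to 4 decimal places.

0.0560 nats

H(X) = −Σ p·ln p.
  −(0.01)·ln(0.01) = 0.04605
  −(0.99)·ln(0.99) = 0.00995
Sum: 0.04605 + 0.00995 = 0.0560 nats.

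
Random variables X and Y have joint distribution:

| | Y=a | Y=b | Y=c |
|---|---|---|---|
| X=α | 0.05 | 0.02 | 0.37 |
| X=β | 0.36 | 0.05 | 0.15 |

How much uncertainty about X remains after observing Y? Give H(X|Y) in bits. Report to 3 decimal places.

Marginals: p(X) = (0.4400, 0.5600), p(Y) = (0.4100, 0.0700, 0.5200).
H(X|Y) = Σ p(Y) · H(X|Y=·).
  Y=a: p=0.4100, H(X|Y=a) = 0.5349
  Y=b: p=0.0700, H(X|Y=b) = 0.8631
  Y=c: p=0.5200, H(X|Y=c) = 0.8667
Weighted sum = 0.730 bits.

0.730 bits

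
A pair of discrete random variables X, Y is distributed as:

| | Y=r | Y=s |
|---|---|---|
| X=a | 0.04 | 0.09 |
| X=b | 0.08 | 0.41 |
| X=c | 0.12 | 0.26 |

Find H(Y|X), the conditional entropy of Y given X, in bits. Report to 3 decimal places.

Chain rule: H(Y|X) = H(X,Y) − H(X).
Marginals: p(X) = (0.1300, 0.4900, 0.3800), p(Y) = (0.2400, 0.7600).
H(X,Y) = 2.1897 bits; H(X) = 1.4174 bits.
H(Y|X) = 2.1897 − 1.4174 = 0.772 bits.

0.772 bits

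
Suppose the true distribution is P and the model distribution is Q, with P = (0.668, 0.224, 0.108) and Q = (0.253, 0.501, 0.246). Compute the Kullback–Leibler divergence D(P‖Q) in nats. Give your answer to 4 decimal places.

0.3793 nats

D(P‖Q) = Σ p·ln(p/q).
  0.668·ln(0.668/0.253) = 0.64856
  0.224·ln(0.224/0.501) = -0.18031
  0.108·ln(0.108/0.246) = -0.08891
D(P‖Q) = 0.3793 nats.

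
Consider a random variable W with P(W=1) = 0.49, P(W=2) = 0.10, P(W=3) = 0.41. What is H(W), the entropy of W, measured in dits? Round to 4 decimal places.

H(W) = −Σ p·log₁₀ p.
  −(0.49)·log₁₀(0.49) = 0.15180
  −(0.10)·log₁₀(0.10) = 0.10000
  −(0.41)·log₁₀(0.41) = 0.15876
Sum: 0.15180 + 0.10000 + 0.15876 = 0.4106 dits.

0.4106 dits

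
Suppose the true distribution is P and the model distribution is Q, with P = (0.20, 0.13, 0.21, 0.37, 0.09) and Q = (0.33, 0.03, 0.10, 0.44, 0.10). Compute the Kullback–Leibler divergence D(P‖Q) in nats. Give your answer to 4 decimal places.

D(P‖Q) = Σ p·ln(p/q).
  0.20·ln(0.20/0.33) = -0.10016
  0.13·ln(0.13/0.03) = 0.19062
  0.21·ln(0.21/0.10) = 0.15581
  0.37·ln(0.37/0.44) = -0.06411
  0.09·ln(0.09/0.10) = -0.00948
D(P‖Q) = 0.1727 nats.

0.1727 nats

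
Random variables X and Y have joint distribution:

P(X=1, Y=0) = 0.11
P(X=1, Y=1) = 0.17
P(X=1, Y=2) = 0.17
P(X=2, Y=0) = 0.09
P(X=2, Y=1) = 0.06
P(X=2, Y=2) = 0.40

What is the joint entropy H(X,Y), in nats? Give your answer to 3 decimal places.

H(X,Y) = −Σ p(x,y)·ln p(x,y) over all 6 cells.
  cell (1,0): −0.11·ln0.11 = 0.2428
  cell (1,1): −0.17·ln0.17 = 0.3012
  cell (1,2): −0.17·ln0.17 = 0.3012
  cell (2,0): −0.09·ln0.09 = 0.2167
  cell (2,1): −0.06·ln0.06 = 0.1688
  cell (2,2): −0.40·ln0.40 = 0.3665
Sum = 1.597 nats.

1.597 nats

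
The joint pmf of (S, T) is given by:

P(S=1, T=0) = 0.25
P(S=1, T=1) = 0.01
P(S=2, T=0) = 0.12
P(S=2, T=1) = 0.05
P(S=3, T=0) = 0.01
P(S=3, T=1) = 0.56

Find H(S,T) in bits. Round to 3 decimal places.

1.684 bits

H(S,T) = −Σ p(x,y)·log₂ p(x,y) over all 6 cells.
  cell (1,0): −0.25·log₂0.25 = 0.5000
  cell (1,1): −0.01·log₂0.01 = 0.0664
  cell (2,0): −0.12·log₂0.12 = 0.3671
  cell (2,1): −0.05·log₂0.05 = 0.2161
  cell (3,0): −0.01·log₂0.01 = 0.0664
  cell (3,1): −0.56·log₂0.56 = 0.4684
Sum = 1.684 bits.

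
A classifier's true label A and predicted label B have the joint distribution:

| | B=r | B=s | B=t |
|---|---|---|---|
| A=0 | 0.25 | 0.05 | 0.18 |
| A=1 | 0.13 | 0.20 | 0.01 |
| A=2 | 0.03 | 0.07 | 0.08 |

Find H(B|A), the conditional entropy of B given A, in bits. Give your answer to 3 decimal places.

1.304 bits

Chain rule: H(B|A) = H(A,B) − H(A).
Marginals: p(A) = (0.4800, 0.3400, 0.1800), p(B) = (0.4100, 0.3200, 0.2700).
H(A,B) = 2.7867 bits; H(A) = 1.4828 bits.
H(B|A) = 2.7867 − 1.4828 = 1.304 bits.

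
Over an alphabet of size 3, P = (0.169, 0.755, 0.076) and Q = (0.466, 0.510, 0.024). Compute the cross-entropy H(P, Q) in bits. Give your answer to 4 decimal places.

1.3285 bits

H(P,Q) = −Σ p·log₂ q.
  −0.169·log₂(0.466) = 0.18617
  −0.755·log₂(0.510) = 0.73343
  −0.076·log₂(0.024) = 0.40894
H(P,Q) = 1.3285 bits.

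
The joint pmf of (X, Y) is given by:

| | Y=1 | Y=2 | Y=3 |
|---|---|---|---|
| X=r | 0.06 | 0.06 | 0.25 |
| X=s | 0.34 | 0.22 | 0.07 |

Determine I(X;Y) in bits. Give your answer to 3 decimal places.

Marginals: p(X) = (0.3700, 0.6300), p(Y) = (0.4000, 0.2800, 0.3200).
I(X;Y) = Σ p(x,y)·log₂[p(x,y)/(p(x)p(y))].
  (r,1): 0.06·log₂(0.4054) = -0.0782
  (r,2): 0.06·log₂(0.5792) = -0.0473
  (r,3): 0.25·log₂(2.1115) = 0.2696
  (s,1): 0.34·log₂(1.3492) = 0.1469
  (s,2): 0.22·log₂(1.2472) = 0.0701
  (s,3): 0.07·log₂(0.3472) = -0.1068
Sum = 0.254 bits.

0.254 bits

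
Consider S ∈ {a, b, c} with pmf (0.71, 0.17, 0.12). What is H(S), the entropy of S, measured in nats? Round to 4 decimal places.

0.7988 nats

H(S) = −Σ p·ln p.
  −(0.71)·ln(0.71) = 0.24317
  −(0.17)·ln(0.17) = 0.30123
  −(0.12)·ln(0.12) = 0.25443
Sum: 0.24317 + 0.30123 + 0.25443 = 0.7988 nats.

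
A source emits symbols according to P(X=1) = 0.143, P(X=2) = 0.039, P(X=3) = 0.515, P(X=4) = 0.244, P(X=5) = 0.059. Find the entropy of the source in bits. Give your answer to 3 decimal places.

H(X) = −Σ p·log₂ p.
  −(0.143)·log₂(0.143) = 0.4012
  −(0.039)·log₂(0.039) = 0.1825
  −(0.515)·log₂(0.515) = 0.4930
  −(0.244)·log₂(0.244) = 0.4966
  −(0.059)·log₂(0.059) = 0.2409
Sum: 0.4012 + 0.1825 + 0.4930 + 0.4966 + 0.2409 = 1.814 bits.

1.814 bits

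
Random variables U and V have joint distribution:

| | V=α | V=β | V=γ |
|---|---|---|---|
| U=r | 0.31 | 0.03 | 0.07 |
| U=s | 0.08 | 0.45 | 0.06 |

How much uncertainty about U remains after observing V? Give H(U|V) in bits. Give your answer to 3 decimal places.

0.577 bits

Marginals: p(U) = (0.4100, 0.5900), p(V) = (0.3900, 0.4800, 0.1300).
H(U|V) = Σ p(V) · H(U|V=·).
  V=α: p=0.3900, H(U|V=α) = 0.7321
  V=β: p=0.4800, H(U|V=β) = 0.3373
  V=γ: p=0.1300, H(U|V=γ) = 0.9957
Weighted sum = 0.577 bits.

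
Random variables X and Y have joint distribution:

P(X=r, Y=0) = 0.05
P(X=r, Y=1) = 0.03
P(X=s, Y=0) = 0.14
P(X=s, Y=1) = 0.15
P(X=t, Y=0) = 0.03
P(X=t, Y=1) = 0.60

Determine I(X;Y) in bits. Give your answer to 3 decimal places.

0.220 bits

Marginals: p(X) = (0.0800, 0.2900, 0.6300), p(Y) = (0.2200, 0.7800).
I(X;Y) = H(X) + H(Y) − H(X,Y).
H(X) = 1.2294, H(Y) = 0.7602, H(X,Y) = 1.7695.
I(X;Y) = 1.2294 + 0.7602 − 1.7695 = 0.220 bits.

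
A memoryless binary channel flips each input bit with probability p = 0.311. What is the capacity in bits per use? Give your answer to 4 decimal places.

Binary symmetric channel: C = 1 − h₂(ε) where h₂ is the binary entropy function.
h₂(0.311) = −0.311·log₂0.311 − 0.689·log₂0.689 = 0.8943.
C = 1 − 0.8943 = 0.1057 bits per channel use.

0.1057 bits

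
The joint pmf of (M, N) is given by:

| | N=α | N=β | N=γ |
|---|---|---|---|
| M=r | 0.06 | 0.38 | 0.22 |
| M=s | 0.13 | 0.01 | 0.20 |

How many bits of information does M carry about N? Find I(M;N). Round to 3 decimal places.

Marginals: p(M) = (0.6600, 0.3400), p(N) = (0.1900, 0.3900, 0.4200).
I(M;N) = H(M) + H(N) − H(M,N).
H(M) = 0.9248, H(N) = 1.5107, H(M,N) = 2.1680.
I(M;N) = 0.9248 + 1.5107 − 2.1680 = 0.267 bits.

0.267 bits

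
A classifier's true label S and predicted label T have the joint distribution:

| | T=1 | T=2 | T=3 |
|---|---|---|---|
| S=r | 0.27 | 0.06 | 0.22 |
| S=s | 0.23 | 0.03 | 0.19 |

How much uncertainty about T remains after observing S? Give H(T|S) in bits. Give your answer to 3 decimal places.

1.336 bits

Chain rule: H(T|S) = H(S,T) − H(S).
Marginals: p(S) = (0.5500, 0.4500), p(T) = (0.5000, 0.0900, 0.4100).
H(S,T) = 2.3288 bits; H(S) = 0.9928 bits.
H(T|S) = 2.3288 − 0.9928 = 1.336 bits.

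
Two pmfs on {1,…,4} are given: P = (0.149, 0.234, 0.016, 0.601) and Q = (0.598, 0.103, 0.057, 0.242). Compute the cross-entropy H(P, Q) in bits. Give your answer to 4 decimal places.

H(P,Q) = −Σ p·log₂ q.
  −0.149·log₂(0.598) = 0.11053
  −0.234·log₂(0.103) = 0.76735
  −0.016·log₂(0.057) = 0.06613
  −0.601·log₂(0.242) = 1.23020
H(P,Q) = 2.1742 bits.

2.1742 bits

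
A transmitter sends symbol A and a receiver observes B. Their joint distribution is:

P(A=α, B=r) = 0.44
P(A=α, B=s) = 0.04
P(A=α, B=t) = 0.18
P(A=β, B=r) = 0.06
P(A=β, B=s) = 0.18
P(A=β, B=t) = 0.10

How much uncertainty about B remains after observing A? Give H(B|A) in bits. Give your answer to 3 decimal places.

1.248 bits

Marginals: p(A) = (0.6600, 0.3400), p(B) = (0.5000, 0.2200, 0.2800).
H(B|A) = Σ p(A) · H(B|A=·).
  A=α: p=0.6600, H(B|A=α) = 1.1463
  A=β: p=0.3400, H(B|A=β) = 1.4466
Weighted sum = 1.248 bits.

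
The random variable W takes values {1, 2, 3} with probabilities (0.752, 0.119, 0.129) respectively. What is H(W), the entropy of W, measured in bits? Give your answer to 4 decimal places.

H(W) = −Σ p·log₂ p.
  −(0.752)·log₂(0.752) = 0.30922
  −(0.119)·log₂(0.119) = 0.36545
  −(0.129)·log₂(0.129) = 0.38114
Sum: 0.30922 + 0.36545 + 0.38114 = 1.0558 bits.

1.0558 bits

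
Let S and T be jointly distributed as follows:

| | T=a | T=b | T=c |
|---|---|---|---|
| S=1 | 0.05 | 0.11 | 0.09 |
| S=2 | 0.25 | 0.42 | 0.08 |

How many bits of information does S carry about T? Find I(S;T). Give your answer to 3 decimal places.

Marginals: p(S) = (0.2500, 0.7500), p(T) = (0.3000, 0.5300, 0.1700).
I(S;T) = H(S) + H(T) − H(S,T).
H(S) = 0.8113, H(T) = 1.4411, H(S,T) = 2.1962.
I(S;T) = 0.8113 + 1.4411 − 2.1962 = 0.056 bits.

0.056 bits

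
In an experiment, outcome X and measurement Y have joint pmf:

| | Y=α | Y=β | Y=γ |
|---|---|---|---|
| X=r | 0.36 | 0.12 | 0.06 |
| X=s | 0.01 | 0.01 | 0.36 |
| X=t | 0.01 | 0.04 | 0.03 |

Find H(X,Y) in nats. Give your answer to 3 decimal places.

1.531 nats

H(X,Y) = −Σ p(x,y)·ln p(x,y) over all 9 cells.
  cell (r,α): −0.36·ln0.36 = 0.3678
  cell (r,β): −0.12·ln0.12 = 0.2544
  cell (r,γ): −0.06·ln0.06 = 0.1688
  cell (s,α): −0.01·ln0.01 = 0.0461
  cell (s,β): −0.01·ln0.01 = 0.0461
  cell (s,γ): −0.36·ln0.36 = 0.3678
  cell (t,α): −0.01·ln0.01 = 0.0461
  cell (t,β): −0.04·ln0.04 = 0.1288
  cell (t,γ): −0.03·ln0.03 = 0.1052
Sum = 1.531 nats.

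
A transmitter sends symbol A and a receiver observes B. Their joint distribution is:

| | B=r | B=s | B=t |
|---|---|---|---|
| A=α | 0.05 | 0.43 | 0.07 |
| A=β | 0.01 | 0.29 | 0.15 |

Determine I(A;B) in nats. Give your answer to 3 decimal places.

0.038 nats

Marginals: p(A) = (0.5500, 0.4500), p(B) = (0.0600, 0.7200, 0.2200).
I(A;B) = H(A) + H(B) − H(A,B).
H(A) = 0.6881, H(B) = 0.7384, H(A,B) = 1.3884.
I(A;B) = 0.6881 + 0.7384 − 1.3884 = 0.038 nats.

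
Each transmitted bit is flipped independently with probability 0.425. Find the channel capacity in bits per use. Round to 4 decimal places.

Binary symmetric channel: C = 1 − h₂(ε) where h₂ is the binary entropy function.
h₂(0.425) = −0.425·log₂0.425 − 0.575·log₂0.575 = 0.9837.
C = 1 − 0.9837 = 0.0163 bits per channel use.

0.0163 bits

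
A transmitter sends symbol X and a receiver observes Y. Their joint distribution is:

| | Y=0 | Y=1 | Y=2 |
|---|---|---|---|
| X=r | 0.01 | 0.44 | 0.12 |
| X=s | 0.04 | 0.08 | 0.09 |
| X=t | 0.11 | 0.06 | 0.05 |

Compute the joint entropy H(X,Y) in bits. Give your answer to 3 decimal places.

H(X,Y) = −Σ p(x,y)·log₂ p(x,y) over all 9 cells.
  cell (r,0): −0.01·log₂0.01 = 0.0664
  cell (r,1): −0.44·log₂0.44 = 0.5211
  cell (r,2): −0.12·log₂0.12 = 0.3671
  cell (s,0): −0.04·log₂0.04 = 0.1858
  cell (s,1): −0.08·log₂0.08 = 0.2915
  cell (s,2): −0.09·log₂0.09 = 0.3127
  cell (t,0): −0.11·log₂0.11 = 0.3503
  cell (t,1): −0.06·log₂0.06 = 0.2435
  cell (t,2): −0.05·log₂0.05 = 0.2161
Sum = 2.554 bits.

2.554 bits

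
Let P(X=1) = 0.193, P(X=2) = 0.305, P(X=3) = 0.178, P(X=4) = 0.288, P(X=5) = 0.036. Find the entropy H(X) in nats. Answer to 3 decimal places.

1.465 nats

H(X) = −Σ p·ln p.
  −(0.193)·ln(0.193) = 0.3175
  −(0.305)·ln(0.305) = 0.3622
  −(0.178)·ln(0.178) = 0.3072
  −(0.288)·ln(0.288) = 0.3585
  −(0.036)·ln(0.036) = 0.1197
Sum: 0.3175 + 0.3622 + 0.3072 + 0.3585 + 0.1197 = 1.465 nats.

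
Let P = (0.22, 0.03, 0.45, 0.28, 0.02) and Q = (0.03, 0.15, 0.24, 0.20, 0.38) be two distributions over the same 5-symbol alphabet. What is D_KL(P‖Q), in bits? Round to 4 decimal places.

1.0218 bits

D(P‖Q) = Σ p·log₂(p/q).
  0.22·log₂(0.22/0.03) = 0.63238
  0.03·log₂(0.03/0.15) = -0.06966
  0.45·log₂(0.45/0.24) = 0.40810
  0.28·log₂(0.28/0.20) = 0.13592
  0.02·log₂(0.02/0.38) = -0.08496
D(P‖Q) = 1.0218 bits.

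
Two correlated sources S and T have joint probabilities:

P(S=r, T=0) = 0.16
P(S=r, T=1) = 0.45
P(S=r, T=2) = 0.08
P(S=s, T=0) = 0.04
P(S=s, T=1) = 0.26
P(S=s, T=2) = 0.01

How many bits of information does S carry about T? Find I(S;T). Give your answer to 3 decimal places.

0.031 bits

Marginals: p(S) = (0.6900, 0.3100), p(T) = (0.2000, 0.7100, 0.0900).
I(S;T) = H(S) + H(T) − H(S,T).
H(S) = 0.8932, H(T) = 1.1279, H(S,T) = 1.9904.
I(S;T) = 0.8932 + 1.1279 − 1.9904 = 0.031 bits.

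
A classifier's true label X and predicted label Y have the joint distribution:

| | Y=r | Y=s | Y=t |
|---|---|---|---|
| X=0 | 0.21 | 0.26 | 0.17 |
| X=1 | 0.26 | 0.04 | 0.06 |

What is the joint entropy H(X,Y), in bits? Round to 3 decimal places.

H(X,Y) = −Σ p(x,y)·log₂ p(x,y) over all 6 cells.
  cell (0,r): −0.21·log₂0.21 = 0.4728
  cell (0,s): −0.26·log₂0.26 = 0.5053
  cell (0,t): −0.17·log₂0.17 = 0.4346
  cell (1,r): −0.26·log₂0.26 = 0.5053
  cell (1,s): −0.04·log₂0.04 = 0.1858
  cell (1,t): −0.06·log₂0.06 = 0.2435
Sum = 2.347 bits.

2.347 bits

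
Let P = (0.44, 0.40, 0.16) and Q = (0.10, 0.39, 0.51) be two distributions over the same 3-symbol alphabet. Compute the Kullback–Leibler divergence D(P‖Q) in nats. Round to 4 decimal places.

0.4766 nats

D(P‖Q) = Σ p·ln(p/q).
  0.44·ln(0.44/0.10) = 0.65191
  0.40·ln(0.40/0.39) = 0.01013
  0.16·ln(0.16/0.51) = -0.18548
D(P‖Q) = 0.4766 nats.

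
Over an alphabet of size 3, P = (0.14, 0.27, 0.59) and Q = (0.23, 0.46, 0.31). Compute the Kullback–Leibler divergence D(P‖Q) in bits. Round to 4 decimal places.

0.2400 bits

D(P‖Q) = Σ p·log₂(p/q).
  0.14·log₂(0.14/0.23) = -0.10027
  0.27·log₂(0.27/0.46) = -0.20754
  0.59·log₂(0.59/0.31) = 0.54778
D(P‖Q) = 0.2400 bits.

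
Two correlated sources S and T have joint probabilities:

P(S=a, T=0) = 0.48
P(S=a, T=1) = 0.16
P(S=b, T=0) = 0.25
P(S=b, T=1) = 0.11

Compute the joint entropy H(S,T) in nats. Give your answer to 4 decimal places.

H(S,T) = −Σ p(x,y)·ln p(x,y) over all 4 cells.
  cell (a,0): −0.48·ln0.48 = 0.35231
  cell (a,1): −0.16·ln0.16 = 0.29321
  cell (b,0): −0.25·ln0.25 = 0.34657
  cell (b,1): −0.11·ln0.11 = 0.24280
Sum = 1.2349 nats.

1.2349 nats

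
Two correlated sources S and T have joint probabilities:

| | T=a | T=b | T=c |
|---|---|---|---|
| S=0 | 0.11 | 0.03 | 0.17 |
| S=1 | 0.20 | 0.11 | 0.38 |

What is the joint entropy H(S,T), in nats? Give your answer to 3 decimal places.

1.582 nats

H(S,T) = −Σ p(x,y)·ln p(x,y) over all 6 cells.
  cell (0,a): −0.11·ln0.11 = 0.2428
  cell (0,b): −0.03·ln0.03 = 0.1052
  cell (0,c): −0.17·ln0.17 = 0.3012
  cell (1,a): −0.20·ln0.20 = 0.3219
  cell (1,b): −0.11·ln0.11 = 0.2428
  cell (1,c): −0.38·ln0.38 = 0.3677
Sum = 1.582 nats.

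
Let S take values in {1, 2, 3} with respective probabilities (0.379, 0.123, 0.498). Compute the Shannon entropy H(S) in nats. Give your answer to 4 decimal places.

0.9727 nats

H(S) = −Σ p·ln p.
  −(0.379)·ln(0.379) = 0.36771
  −(0.123)·ln(0.123) = 0.25776
  −(0.498)·ln(0.498) = 0.34718
Sum: 0.36771 + 0.25776 + 0.34718 = 0.9727 nats.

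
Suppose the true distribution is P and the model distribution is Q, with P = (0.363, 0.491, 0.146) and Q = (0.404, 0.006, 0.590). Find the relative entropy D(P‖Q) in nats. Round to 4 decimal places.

1.9200 nats

D(P‖Q) = Σ p·ln(p/q).
  0.363·ln(0.363/0.404) = -0.03885
  0.491·ln(0.491/0.006) = 2.16270
  0.146·ln(0.146/0.590) = -0.20389
D(P‖Q) = 1.9200 nats.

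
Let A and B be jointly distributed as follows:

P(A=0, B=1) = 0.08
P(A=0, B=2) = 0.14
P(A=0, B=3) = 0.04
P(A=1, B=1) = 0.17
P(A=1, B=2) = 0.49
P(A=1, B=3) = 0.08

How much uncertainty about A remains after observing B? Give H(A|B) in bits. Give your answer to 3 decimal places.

Chain rule: H(A|B) = H(A,B) − H(B).
Marginals: p(A) = (0.2600, 0.7400), p(B) = (0.2500, 0.6300, 0.1200).
H(A,B) = 2.1047 bits; H(B) = 1.2870 bits.
H(A|B) = 2.1047 − 1.2870 = 0.818 bits.

0.818 bits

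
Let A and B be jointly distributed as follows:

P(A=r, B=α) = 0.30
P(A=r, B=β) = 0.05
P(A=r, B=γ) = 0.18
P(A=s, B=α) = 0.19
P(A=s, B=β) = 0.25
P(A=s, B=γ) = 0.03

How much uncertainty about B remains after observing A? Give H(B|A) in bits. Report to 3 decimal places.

1.292 bits

Marginals: p(A) = (0.5300, 0.4700), p(B) = (0.4900, 0.3000, 0.2100).
H(B|A) = Σ p(A) · H(B|A=·).
  A=r: p=0.5300, H(B|A=r) = 1.3152
  A=s: p=0.4700, H(B|A=s) = 1.2660
Weighted sum = 1.292 bits.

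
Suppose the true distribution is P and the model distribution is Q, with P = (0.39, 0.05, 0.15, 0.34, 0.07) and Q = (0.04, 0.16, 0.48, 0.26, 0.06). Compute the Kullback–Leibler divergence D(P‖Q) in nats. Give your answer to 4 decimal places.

D(P‖Q) = Σ p·ln(p/q).
  0.39·ln(0.39/0.04) = 0.88813
  0.05·ln(0.05/0.16) = -0.05816
  0.15·ln(0.15/0.48) = -0.17447
  0.34·ln(0.34/0.26) = 0.09121
  0.07·ln(0.07/0.06) = 0.01079
D(P‖Q) = 0.7575 nats.

0.7575 nats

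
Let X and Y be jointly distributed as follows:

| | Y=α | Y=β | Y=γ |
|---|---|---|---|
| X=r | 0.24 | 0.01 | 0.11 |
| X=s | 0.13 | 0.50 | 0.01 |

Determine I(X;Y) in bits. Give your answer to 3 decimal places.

Marginals: p(X) = (0.3600, 0.6400), p(Y) = (0.3700, 0.5100, 0.1200).
I(X;Y) = H(X) + H(Y) − H(X,Y).
H(X) = 0.9427, H(Y) = 1.3932, H(X,Y) = 1.8599.
I(X;Y) = 0.9427 + 1.3932 − 1.8599 = 0.476 bits.

0.476 bits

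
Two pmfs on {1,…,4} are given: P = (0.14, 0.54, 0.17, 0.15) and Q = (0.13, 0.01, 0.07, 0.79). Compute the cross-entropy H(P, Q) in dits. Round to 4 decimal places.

1.4157 dits

H(P,Q) = −Σ p·log₁₀ q.
  −0.14·log₁₀(0.13) = 0.12405
  −0.54·log₁₀(0.01) = 1.08000
  −0.17·log₁₀(0.07) = 0.19633
  −0.15·log₁₀(0.79) = 0.01536
H(P,Q) = 1.4157 dits.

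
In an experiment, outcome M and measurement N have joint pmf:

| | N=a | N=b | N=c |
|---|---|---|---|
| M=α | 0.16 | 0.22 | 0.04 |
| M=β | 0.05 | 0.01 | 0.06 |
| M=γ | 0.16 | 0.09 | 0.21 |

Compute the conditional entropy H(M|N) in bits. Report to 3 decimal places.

Marginals: p(M) = (0.4200, 0.1200, 0.4600), p(N) = (0.3700, 0.3200, 0.3100).
H(M|N) = Σ p(N) · H(M|N=·).
  N=a: p=0.3700, H(M|N=a) = 1.4362
  N=b: p=0.3200, H(M|N=b) = 1.0426
  N=c: p=0.3100, H(M|N=c) = 1.2204
Weighted sum = 1.243 bits.

1.243 bits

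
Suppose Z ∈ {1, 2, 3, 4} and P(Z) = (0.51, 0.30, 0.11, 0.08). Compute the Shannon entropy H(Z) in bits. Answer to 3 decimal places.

H(Z) = −Σ p·log₂ p.
  −(0.51)·log₂(0.51) = 0.4954
  −(0.30)·log₂(0.30) = 0.5211
  −(0.11)·log₂(0.11) = 0.3503
  −(0.08)·log₂(0.08) = 0.2915
Sum: 0.4954 + 0.5211 + 0.3503 + 0.2915 = 1.658 bits.

1.658 bits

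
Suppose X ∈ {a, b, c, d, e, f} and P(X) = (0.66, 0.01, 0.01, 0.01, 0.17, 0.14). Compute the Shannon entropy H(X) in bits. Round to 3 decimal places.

1.427 bits

H(X) = −Σ p·log₂ p.
  −(0.66)·log₂(0.66) = 0.3956
  −(0.01)·log₂(0.01) = 0.0664
  −(0.01)·log₂(0.01) = 0.0664
  −(0.01)·log₂(0.01) = 0.0664
  −(0.17)·log₂(0.17) = 0.4346
  −(0.14)·log₂(0.14) = 0.3971
Sum: 0.3956 + 0.0664 + 0.0664 + 0.0664 + 0.4346 + 0.3971 = 1.427 bits.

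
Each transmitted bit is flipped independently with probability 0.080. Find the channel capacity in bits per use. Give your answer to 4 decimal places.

Binary symmetric channel: C = 1 − h₂(ε) where h₂ is the binary entropy function.
h₂(0.080) = −0.080·log₂0.080 − 0.920·log₂0.920 = 0.4022.
C = 1 − 0.4022 = 0.5978 bits per channel use.

0.5978 bits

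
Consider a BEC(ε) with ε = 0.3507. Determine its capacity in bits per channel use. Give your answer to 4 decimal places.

Binary erasure channel: capacity C = 1 − ε.
C = 1 − 0.3507 = 0.6493 bits per channel use.

0.6493 bits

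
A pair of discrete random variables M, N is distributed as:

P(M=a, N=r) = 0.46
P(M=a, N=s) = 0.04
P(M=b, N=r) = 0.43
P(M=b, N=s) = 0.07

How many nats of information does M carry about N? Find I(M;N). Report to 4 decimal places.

0.0046 nats

Marginals: p(M) = (0.5000, 0.5000), p(N) = (0.8900, 0.1100).
I(M;N) = Σ p(x,y)·ln[p(x,y)/(p(x)p(y))].
  (a,r): 0.46·ln(1.0337) = 0.01525
  (a,s): 0.04·ln(0.7273) = -0.01274
  (b,r): 0.43·ln(0.9663) = -0.01474
  (b,s): 0.07·ln(1.2727) = 0.01688
Sum = 0.0046 nats.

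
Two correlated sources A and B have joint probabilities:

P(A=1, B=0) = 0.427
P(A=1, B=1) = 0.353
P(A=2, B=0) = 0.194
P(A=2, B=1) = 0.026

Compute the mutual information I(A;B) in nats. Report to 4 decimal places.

0.0465 nats

Marginals: p(A) = (0.7800, 0.2200), p(B) = (0.6210, 0.3790).
I(A;B) = H(A) + H(B) − H(A,B).
H(A) = 0.5269, H(B) = 0.6636, H(A,B) = 1.1440.
I(A;B) = 0.5269 + 0.6636 − 1.1440 = 0.0465 nats.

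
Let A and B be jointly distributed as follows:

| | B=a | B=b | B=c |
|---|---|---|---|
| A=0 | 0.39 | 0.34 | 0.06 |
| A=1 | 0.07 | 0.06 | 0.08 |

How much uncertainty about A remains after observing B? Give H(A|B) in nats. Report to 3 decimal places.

0.461 nats

Marginals: p(A) = (0.7900, 0.2100), p(B) = (0.4600, 0.4000, 0.1400).
H(A|B) = Σ p(B) · H(A|B=·).
  B=a: p=0.4600, H(A|B=a) = 0.4265
  B=b: p=0.4000, H(A|B=b) = 0.4227
  B=c: p=0.1400, H(A|B=c) = 0.6829
Weighted sum = 0.461 nats.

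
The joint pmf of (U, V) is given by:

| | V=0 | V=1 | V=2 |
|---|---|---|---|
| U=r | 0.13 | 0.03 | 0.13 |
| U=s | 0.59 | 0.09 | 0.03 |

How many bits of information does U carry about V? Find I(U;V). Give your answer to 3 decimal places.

0.169 bits

Marginals: p(U) = (0.2900, 0.7100), p(V) = (0.7200, 0.1200, 0.1600).
I(U;V) = Σ p(x,y)·log₂[p(x,y)/(p(x)p(y))].
  (r,0): 0.13·log₂(0.6226) = -0.0889
  (r,1): 0.03·log₂(0.8621) = -0.0064
  (r,2): 0.13·log₂(2.8017) = 0.1932
  (s,0): 0.59·log₂(1.1541) = 0.1220
  (s,1): 0.09·log₂(1.0563) = 0.0071
  (s,2): 0.03·log₂(0.2641) = -0.0576
Sum = 0.169 bits.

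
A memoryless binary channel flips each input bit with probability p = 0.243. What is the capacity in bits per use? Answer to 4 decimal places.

0.2000 bits

Binary symmetric channel: C = 1 − h₂(ε) where h₂ is the binary entropy function.
h₂(0.243) = −0.243·log₂0.243 − 0.757·log₂0.757 = 0.8000.
C = 1 − 0.8000 = 0.2000 bits per channel use.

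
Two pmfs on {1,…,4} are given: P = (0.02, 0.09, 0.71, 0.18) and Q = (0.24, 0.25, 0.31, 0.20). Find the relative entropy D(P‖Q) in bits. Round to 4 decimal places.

0.6171 bits

D(P‖Q) = Σ p·log₂(p/q).
  0.02·log₂(0.02/0.24) = -0.07170
  0.09·log₂(0.09/0.25) = -0.13265
  0.71·log₂(0.71/0.31) = 0.84884
  0.18·log₂(0.18/0.20) = -0.02736
D(P‖Q) = 0.6171 bits.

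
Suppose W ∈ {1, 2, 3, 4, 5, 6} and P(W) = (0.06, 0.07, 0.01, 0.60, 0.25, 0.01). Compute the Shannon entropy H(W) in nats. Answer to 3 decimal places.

1.100 nats

H(W) = −Σ p·ln p.
  −(0.06)·ln(0.06) = 0.1688
  −(0.07)·ln(0.07) = 0.1861
  −(0.01)·ln(0.01) = 0.0461
  −(0.60)·ln(0.60) = 0.3065
  −(0.25)·ln(0.25) = 0.3466
  −(0.01)·ln(0.01) = 0.0461
Sum: 0.1688 + 0.1861 + 0.0461 + 0.3065 + 0.3466 + 0.0461 = 1.100 nats.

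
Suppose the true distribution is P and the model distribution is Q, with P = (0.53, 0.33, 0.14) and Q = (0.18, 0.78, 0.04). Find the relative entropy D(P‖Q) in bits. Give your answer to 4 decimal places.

0.6692 bits

D(P‖Q) = Σ p·log₂(p/q).
  0.53·log₂(0.53/0.18) = 0.82574
  0.33·log₂(0.33/0.78) = -0.40953
  0.14·log₂(0.14/0.04) = 0.25303
D(P‖Q) = 0.6692 bits.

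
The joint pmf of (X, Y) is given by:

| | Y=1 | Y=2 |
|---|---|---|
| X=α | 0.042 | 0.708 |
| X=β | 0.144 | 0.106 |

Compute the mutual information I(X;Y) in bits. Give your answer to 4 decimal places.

0.2137 bits

Marginals: p(X) = (0.7500, 0.2500), p(Y) = (0.1860, 0.8140).
I(X;Y) = H(X) + H(Y) − H(X,Y).
H(X) = 0.8113, H(Y) = 0.6930, H(X,Y) = 1.2906.
I(X;Y) = 0.8113 + 0.6930 − 1.2906 = 0.2137 bits.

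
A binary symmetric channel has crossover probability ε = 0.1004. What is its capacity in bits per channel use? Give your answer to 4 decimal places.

0.5297 bits

Binary symmetric channel: C = 1 − h₂(ε) where h₂ is the binary entropy function.
h₂(0.1004) = −0.1004·log₂0.1004 − 0.8996·log₂0.8996 = 0.4703.
C = 1 − 0.4703 = 0.5297 bits per channel use.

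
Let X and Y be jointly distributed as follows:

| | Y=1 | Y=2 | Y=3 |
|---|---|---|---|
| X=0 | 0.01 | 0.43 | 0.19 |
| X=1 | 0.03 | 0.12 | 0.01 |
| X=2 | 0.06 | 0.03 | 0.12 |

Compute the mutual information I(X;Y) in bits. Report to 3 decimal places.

0.237 bits

Marginals: p(X) = (0.6300, 0.1600, 0.2100), p(Y) = (0.1000, 0.5800, 0.3200).
I(X;Y) = H(X) + H(Y) − H(X,Y).
H(X) = 1.3158, H(Y) = 1.3140, H(X,Y) = 2.3929.
I(X;Y) = 1.3158 + 1.3140 − 2.3929 = 0.237 bits.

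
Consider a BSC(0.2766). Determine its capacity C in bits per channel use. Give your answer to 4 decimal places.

Binary symmetric channel: C = 1 − h₂(ε) where h₂ is the binary entropy function.
h₂(0.2766) = −0.2766·log₂0.2766 − 0.7234·log₂0.7234 = 0.8508.
C = 1 − 0.8508 = 0.1492 bits per channel use.

0.1492 bits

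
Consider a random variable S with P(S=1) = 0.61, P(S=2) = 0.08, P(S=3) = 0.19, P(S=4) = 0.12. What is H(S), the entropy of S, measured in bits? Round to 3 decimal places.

1.549 bits

H(S) = −Σ p·log₂ p.
  −(0.61)·log₂(0.61) = 0.4350
  −(0.08)·log₂(0.08) = 0.2915
  −(0.19)·log₂(0.19) = 0.4552
  −(0.12)·log₂(0.12) = 0.3671
Sum: 0.4350 + 0.2915 + 0.4552 + 0.3671 = 1.549 bits.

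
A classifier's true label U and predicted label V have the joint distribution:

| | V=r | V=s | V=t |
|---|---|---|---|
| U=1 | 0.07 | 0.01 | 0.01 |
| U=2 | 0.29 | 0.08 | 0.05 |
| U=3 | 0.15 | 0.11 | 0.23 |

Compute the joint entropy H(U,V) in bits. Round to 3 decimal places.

H(U,V) = −Σ p(x,y)·log₂ p(x,y) over all 9 cells.
  cell (1,r): −0.07·log₂0.07 = 0.2686
  cell (1,s): −0.01·log₂0.01 = 0.0664
  cell (1,t): −0.01·log₂0.01 = 0.0664
  cell (2,r): −0.29·log₂0.29 = 0.5179
  cell (2,s): −0.08·log₂0.08 = 0.2915
  cell (2,t): −0.05·log₂0.05 = 0.2161
  cell (3,r): −0.15·log₂0.15 = 0.4105
  cell (3,s): −0.11·log₂0.11 = 0.3503
  cell (3,t): −0.23·log₂0.23 = 0.4877
Sum = 2.675 bits.

2.675 bits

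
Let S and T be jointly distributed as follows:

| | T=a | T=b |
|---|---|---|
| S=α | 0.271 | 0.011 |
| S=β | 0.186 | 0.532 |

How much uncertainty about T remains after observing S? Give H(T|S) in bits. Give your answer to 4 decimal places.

0.6596 bits

Chain rule: H(T|S) = H(S,T) − H(S).
Marginals: p(S) = (0.2820, 0.7180), p(T) = (0.4570, 0.5430).
H(S,T) = 1.5178 bits; H(S) = 0.8582 bits.
H(T|S) = 1.5178 − 0.8582 = 0.6596 bits.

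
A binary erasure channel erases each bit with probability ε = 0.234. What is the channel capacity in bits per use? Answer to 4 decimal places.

0.7660 bits

Binary erasure channel: capacity C = 1 − ε.
C = 1 − 0.234 = 0.7660 bits per channel use.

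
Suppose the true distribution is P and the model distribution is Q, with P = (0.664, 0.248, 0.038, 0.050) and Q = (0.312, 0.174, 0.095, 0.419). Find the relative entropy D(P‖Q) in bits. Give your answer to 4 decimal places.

0.6467 bits

D(P‖Q) = Σ p·log₂(p/q).
  0.664·log₂(0.664/0.312) = 0.72352
  0.248·log₂(0.248/0.174) = 0.12679
  0.038·log₂(0.038/0.095) = -0.05023
  0.050·log₂(0.050/0.419) = -0.15335
D(P‖Q) = 0.6467 bits.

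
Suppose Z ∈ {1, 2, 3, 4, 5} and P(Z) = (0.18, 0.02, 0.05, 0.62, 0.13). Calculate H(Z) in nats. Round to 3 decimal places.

H(Z) = −Σ p·ln p.
  −(0.18)·ln(0.18) = 0.3087
  −(0.02)·ln(0.02) = 0.0782
  −(0.05)·ln(0.05) = 0.1498
  −(0.62)·ln(0.62) = 0.2964
  −(0.13)·ln(0.13) = 0.2652
Sum: 0.3087 + 0.0782 + 0.1498 + 0.2964 + 0.2652 = 1.098 nats.

1.098 nats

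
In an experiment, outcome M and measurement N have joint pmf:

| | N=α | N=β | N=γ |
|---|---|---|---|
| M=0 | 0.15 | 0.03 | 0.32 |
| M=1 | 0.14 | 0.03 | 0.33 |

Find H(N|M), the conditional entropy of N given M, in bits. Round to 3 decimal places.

Marginals: p(M) = (0.5000, 0.5000), p(N) = (0.2900, 0.0600, 0.6500).
H(N|M) = Σ p(M) · H(N|M=·).
  M=0: p=0.5000, H(N|M=0) = 1.1767
  M=1: p=0.5000, H(N|M=1) = 1.1534
Weighted sum = 1.165 bits.

1.165 bits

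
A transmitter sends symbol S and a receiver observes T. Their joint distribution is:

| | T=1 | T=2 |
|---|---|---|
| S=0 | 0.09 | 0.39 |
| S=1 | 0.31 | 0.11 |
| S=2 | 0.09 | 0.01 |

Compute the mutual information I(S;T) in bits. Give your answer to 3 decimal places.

0.270 bits

Marginals: p(S) = (0.4800, 0.4200, 0.1000), p(T) = (0.4900, 0.5100).
I(S;T) = H(S) + H(T) − H(S,T).
H(S) = 1.3661, H(T) = 0.9997, H(S,T) = 2.0956.
I(S;T) = 1.3661 + 0.9997 − 2.0956 = 0.270 bits.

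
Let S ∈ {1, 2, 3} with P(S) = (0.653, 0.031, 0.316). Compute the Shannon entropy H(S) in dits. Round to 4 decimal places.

H(S) = −Σ p·log₁₀ p.
  −(0.653)·log₁₀(0.653) = 0.12086
  −(0.031)·log₁₀(0.031) = 0.04677
  −(0.316)·log₁₀(0.316) = 0.15810
Sum: 0.12086 + 0.04677 + 0.15810 = 0.3257 dits.

0.3257 dits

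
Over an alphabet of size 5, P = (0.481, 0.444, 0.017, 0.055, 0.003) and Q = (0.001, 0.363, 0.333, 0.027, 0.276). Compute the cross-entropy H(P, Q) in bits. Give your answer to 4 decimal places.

H(P,Q) = −Σ p·log₂ q.
  −0.481·log₂(0.001) = 4.79354
  −0.444·log₂(0.363) = 0.64911
  −0.017·log₂(0.333) = 0.02697
  −0.055·log₂(0.027) = 0.28660
  −0.003·log₂(0.276) = 0.00557
H(P,Q) = 5.7618 bits.

5.7618 bits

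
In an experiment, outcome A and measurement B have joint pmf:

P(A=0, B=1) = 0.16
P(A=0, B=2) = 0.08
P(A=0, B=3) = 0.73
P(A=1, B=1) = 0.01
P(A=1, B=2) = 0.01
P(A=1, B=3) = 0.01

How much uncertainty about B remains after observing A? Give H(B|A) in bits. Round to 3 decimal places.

Chain rule: H(B|A) = H(A,B) − H(A).
Marginals: p(A) = (0.9700, 0.0300), p(B) = (0.1700, 0.0900, 0.7400).
H(A,B) = 1.2453 bits; H(A) = 0.1944 bits.
H(B|A) = 1.2453 − 0.1944 = 1.051 bits.

1.051 bits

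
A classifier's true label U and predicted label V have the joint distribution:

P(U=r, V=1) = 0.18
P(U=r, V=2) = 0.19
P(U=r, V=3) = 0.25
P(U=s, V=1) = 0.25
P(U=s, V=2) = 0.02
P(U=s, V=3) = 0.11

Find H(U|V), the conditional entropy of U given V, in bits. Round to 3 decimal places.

0.837 bits

Marginals: p(U) = (0.6200, 0.3800), p(V) = (0.4300, 0.2100, 0.3600).
H(U|V) = Σ p(V) · H(U|V=·).
  V=1: p=0.4300, H(U|V=1) = 0.9808
  V=2: p=0.2100, H(U|V=2) = 0.4537
  V=3: p=0.3600, H(U|V=3) = 0.8880
Weighted sum = 0.837 bits.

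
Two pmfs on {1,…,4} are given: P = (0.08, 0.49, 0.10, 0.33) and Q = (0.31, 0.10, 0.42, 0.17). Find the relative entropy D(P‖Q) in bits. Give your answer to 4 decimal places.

D(P‖Q) = Σ p·log₂(p/q).
  0.08·log₂(0.08/0.31) = -0.15634
  0.49·log₂(0.49/0.10) = 1.12346
  0.10·log₂(0.10/0.42) = -0.20704
  0.33·log₂(0.33/0.17) = 0.31579
D(P‖Q) = 1.0759 bits.

1.0759 bits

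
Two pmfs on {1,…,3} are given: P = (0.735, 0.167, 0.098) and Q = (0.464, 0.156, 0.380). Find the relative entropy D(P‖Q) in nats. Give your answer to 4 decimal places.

0.2167 nats

D(P‖Q) = Σ p·ln(p/q).
  0.735·ln(0.735/0.464) = 0.33809
  0.167·ln(0.167/0.156) = 0.01138
  0.098·ln(0.098/0.380) = -0.13281
D(P‖Q) = 0.2167 nats.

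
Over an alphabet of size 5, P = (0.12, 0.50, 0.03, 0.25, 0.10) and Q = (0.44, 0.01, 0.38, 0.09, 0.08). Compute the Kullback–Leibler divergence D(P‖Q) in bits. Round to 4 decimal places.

2.8878 bits

D(P‖Q) = Σ p·log₂(p/q).
  0.12·log₂(0.12/0.44) = -0.22494
  0.50·log₂(0.50/0.01) = 2.82193
  0.03·log₂(0.03/0.38) = -0.10989
  0.25·log₂(0.25/0.09) = 0.36848
  0.10·log₂(0.10/0.08) = 0.03219
D(P‖Q) = 2.8878 bits.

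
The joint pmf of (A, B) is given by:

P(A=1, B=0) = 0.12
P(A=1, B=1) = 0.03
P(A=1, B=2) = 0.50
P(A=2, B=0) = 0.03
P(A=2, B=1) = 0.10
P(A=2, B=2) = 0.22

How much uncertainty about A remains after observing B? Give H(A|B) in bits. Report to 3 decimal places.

0.849 bits

Chain rule: H(A|B) = H(A,B) − H(B).
Marginals: p(A) = (0.6500, 0.3500), p(B) = (0.1500, 0.1300, 0.7200).
H(A,B) = 1.9834 bits; H(B) = 1.1344 bits.
H(A|B) = 1.9834 − 1.1344 = 0.849 bits.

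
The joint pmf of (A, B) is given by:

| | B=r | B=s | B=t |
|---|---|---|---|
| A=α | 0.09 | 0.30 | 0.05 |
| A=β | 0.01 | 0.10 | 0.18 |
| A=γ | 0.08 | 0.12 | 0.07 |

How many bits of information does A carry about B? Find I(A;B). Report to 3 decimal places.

0.185 bits

Marginals: p(A) = (0.4400, 0.2900, 0.2700), p(B) = (0.1800, 0.5200, 0.3000).
I(A;B) = H(A) + H(B) − H(A,B).
H(A) = 1.5491, H(B) = 1.4570, H(A,B) = 2.8209.
I(A;B) = 1.5491 + 1.4570 − 2.8209 = 0.185 bits.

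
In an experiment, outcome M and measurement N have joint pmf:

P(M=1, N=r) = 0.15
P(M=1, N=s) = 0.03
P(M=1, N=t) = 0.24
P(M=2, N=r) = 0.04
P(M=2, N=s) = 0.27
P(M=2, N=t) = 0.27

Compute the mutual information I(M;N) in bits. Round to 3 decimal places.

Marginals: p(M) = (0.4200, 0.5800), p(N) = (0.1900, 0.3000, 0.5100).
I(M;N) = H(M) + H(N) − H(M,N).
H(M) = 0.9815, H(N) = 1.4717, H(M,N) = 2.2622.
I(M;N) = 0.9815 + 1.4717 − 2.2622 = 0.191 bits.

0.191 bits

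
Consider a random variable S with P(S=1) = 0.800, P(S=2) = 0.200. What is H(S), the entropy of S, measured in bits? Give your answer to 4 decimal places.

0.7219 bits

H(S) = −Σ p·log₂ p.
  −(0.800)·log₂(0.800) = 0.25754
  −(0.200)·log₂(0.200) = 0.46439
Sum: 0.25754 + 0.46439 = 0.7219 bits.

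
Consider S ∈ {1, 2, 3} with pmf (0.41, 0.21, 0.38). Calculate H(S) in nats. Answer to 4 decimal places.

1.0610 nats

H(S) = −Σ p·ln p.
  −(0.41)·ln(0.41) = 0.36556
  −(0.21)·ln(0.21) = 0.32774
  −(0.38)·ln(0.38) = 0.36768
Sum: 0.36556 + 0.32774 + 0.36768 = 1.0610 nats.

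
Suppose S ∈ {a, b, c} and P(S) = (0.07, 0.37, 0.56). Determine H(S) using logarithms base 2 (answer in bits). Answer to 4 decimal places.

1.2677 bits

H(S) = −Σ p·log₂ p.
  −(0.07)·log₂(0.07) = 0.26856
  −(0.37)·log₂(0.37) = 0.53073
  −(0.56)·log₂(0.56) = 0.46844
Sum: 0.26856 + 0.53073 + 0.46844 = 1.2677 bits.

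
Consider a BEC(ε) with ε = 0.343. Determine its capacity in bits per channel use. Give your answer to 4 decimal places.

Binary erasure channel: capacity C = 1 − ε.
C = 1 − 0.343 = 0.6570 bits per channel use.

0.6570 bits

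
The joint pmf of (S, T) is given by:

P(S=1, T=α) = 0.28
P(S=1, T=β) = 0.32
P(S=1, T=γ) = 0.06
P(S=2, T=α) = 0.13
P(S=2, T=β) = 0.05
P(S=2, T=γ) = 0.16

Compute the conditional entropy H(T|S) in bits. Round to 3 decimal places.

Marginals: p(S) = (0.6600, 0.3400), p(T) = (0.4100, 0.3700, 0.2200).
H(T|S) = Σ p(S) · H(T|S=·).
  S=1: p=0.6600, H(T|S=1) = 1.3457
  S=2: p=0.3400, H(T|S=2) = 1.4488
Weighted sum = 1.381 bits.

1.381 bits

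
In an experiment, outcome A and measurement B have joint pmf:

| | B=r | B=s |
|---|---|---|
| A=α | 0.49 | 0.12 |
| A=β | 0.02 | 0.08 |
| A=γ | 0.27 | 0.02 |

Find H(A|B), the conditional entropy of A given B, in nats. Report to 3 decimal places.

0.789 nats

Marginals: p(A) = (0.6100, 0.1000, 0.2900), p(B) = (0.7800, 0.2200).
H(A|B) = Σ p(B) · H(A|B=·).
  B=r: p=0.7800, H(A|B=r) = 0.7532
  B=s: p=0.2200, H(A|B=s) = 0.9165
Weighted sum = 0.789 nats.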